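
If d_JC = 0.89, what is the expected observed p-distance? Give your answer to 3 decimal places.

0.521

p = (3/4)(1 − e^(−4d/3)) = 0.75 × (1 − e^(-1.186667)) = 0.75 × (1 − 0.305237) = 0.521072.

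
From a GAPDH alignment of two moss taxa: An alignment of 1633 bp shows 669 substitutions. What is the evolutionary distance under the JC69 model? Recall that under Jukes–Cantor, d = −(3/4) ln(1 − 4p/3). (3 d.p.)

0.593

p = 669/1633 ≈ 0.409675.
d = −(3/4) ln(1 − 4p/3) = −0.75 ln(1 − 0.546233) = −0.75 ln(0.453767)
  = −0.75 × (-0.790171) = 0.592628 substitutions/site.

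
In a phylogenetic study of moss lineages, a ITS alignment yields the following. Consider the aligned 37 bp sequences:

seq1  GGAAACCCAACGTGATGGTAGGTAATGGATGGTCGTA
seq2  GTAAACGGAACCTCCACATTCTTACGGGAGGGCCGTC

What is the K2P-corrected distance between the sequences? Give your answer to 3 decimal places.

0.777

Of 37 sites, 2 differences are transitions and 15 are transversions, so P = 2/37 ≈ 0.054054 and Q = 15/37 ≈ 0.405405.
Under the Kimura two-parameter model, d = −½ ln(1 − 2P − Q) − ¼ ln(1 − 2Q).
1 − 2P − Q = 0.486487, giving −½ ln(0.486487) = 0.360273.
1 − 2Q = 0.18919, giving −¼ ln(0.18919) = 0.416251.
d = 0.360273 + 0.416251 = 0.776524.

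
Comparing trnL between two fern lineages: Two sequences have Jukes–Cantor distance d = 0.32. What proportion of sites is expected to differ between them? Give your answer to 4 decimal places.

0.2605

p = (3/4)(1 − e^(−4d/3)) = 0.75 × (1 − e^(-0.426667)) = 0.75 × (1 − 0.652681) = 0.260489.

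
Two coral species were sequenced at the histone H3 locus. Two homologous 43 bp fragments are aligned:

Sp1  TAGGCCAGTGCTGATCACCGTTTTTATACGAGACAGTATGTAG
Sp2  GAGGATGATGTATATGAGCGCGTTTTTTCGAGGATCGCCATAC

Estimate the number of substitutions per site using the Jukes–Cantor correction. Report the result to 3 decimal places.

The sequences differ at 23 of 43 sites, so p = 23/43 ≈ 0.534884.
d = −(3/4) ln(1 − 4p/3) = −0.75 ln(1 − 0.713179) = −0.75 ln(0.286821)
  = −0.75 × (-1.248897) = 0.936673 substitutions/site.

0.937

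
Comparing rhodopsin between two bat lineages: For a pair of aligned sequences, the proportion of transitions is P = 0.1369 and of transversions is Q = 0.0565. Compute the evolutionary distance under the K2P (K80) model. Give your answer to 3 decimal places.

0.230

Under the Kimura two-parameter model, d = −½ ln(1 − 2P − Q) − ¼ ln(1 − 2Q).
1 − 2P − Q = 0.6697, giving −½ ln(0.6697) = 0.200463.
1 − 2Q = 0.887, giving −¼ ln(0.887) = 0.029978.
d = 0.200463 + 0.029978 = 0.230441.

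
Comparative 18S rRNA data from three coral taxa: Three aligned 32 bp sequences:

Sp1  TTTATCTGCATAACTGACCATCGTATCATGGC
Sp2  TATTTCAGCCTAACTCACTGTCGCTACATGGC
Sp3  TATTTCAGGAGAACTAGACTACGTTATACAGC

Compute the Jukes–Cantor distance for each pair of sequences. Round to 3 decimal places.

Sp1–Sp2: 10/32 sites differ → p = 0.3125, d = −0.75 ln(1 − 0.416667) = 0.404248 ≈ 0.404.
Sp1–Sp3: 15/32 sites differ → p = 0.46875, d = −0.75 ln(1 − 0.625) = 0.735622 ≈ 0.736.
Sp2–Sp3: 13/32 sites differ → p = 0.40625, d = −0.75 ln(1 − 0.541667) = 0.585119 ≈ 0.585.

d(Sp1,Sp2) = 0.404, d(Sp1,Sp3) = 0.736, d(Sp2,Sp3) = 0.585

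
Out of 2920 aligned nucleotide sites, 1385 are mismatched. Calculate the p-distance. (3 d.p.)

p = 1385/2920 = 0.474315… ≈ 0.474 (to 3 d.p.).

0.474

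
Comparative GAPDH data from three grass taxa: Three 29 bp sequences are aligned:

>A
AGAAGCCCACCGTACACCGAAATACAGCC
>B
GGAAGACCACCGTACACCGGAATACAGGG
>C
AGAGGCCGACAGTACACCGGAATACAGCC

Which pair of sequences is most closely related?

A–B: 5/29 differ, p = 0.172, d = 0.196.
A–C: 4/29 differ, p = 0.138, d = 0.152.
B–C: 7/29 differ, p = 0.241, d = 0.291.
The smallest distance is between A and C.

A and C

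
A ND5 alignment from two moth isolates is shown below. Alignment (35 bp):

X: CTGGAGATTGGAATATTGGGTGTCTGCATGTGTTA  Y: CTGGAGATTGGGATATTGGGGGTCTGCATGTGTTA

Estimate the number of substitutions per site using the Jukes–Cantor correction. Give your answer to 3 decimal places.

0.059

The sequences differ at 2 of 35 sites (12, 21), so p = 2/35 ≈ 0.057143.
d = −(3/4) ln(1 − 4p/3) = −0.75 ln(1 − 0.076191) = −0.75 ln(0.923809)
  = −0.75 × (-0.079250) = 0.059438 substitutions/site.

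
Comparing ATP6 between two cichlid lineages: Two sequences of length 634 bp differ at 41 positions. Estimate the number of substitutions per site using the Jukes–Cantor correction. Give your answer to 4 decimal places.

p = 41/634 ≈ 0.064669.
d = −(3/4) ln(1 − 4p/3) = −0.75 ln(1 − 0.086225) = −0.75 ln(0.913775)
  = −0.75 × (-0.090171) = 0.067628 substitutions/site.

0.0676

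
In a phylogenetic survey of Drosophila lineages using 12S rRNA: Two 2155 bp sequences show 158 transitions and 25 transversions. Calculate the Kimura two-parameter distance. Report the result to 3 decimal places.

P = 158/2155 ≈ 0.073318 and Q = 25/2155 ≈ 0.011601.
Under the Kimura two-parameter model, d = −½ ln(1 − 2P − Q) − ¼ ln(1 − 2Q).
1 − 2P − Q = 0.841763, giving −½ ln(0.841763) = 0.086128.
1 − 2Q = 0.976798, giving −¼ ln(0.976798) = 0.005869.
d = 0.086128 + 0.005869 = 0.091997.

0.092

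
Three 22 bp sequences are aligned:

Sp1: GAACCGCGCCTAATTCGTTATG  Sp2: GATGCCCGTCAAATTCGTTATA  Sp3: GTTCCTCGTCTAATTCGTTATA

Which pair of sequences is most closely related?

Sp2 and Sp3

Sp1–Sp2: 6/22 differ, p = 0.273, d = 0.339.
Sp1–Sp3: 5/22 differ, p = 0.227, d = 0.271.
Sp2–Sp3: 4/22 differ, p = 0.182, d = 0.208.
The smallest distance is between Sp2 and Sp3.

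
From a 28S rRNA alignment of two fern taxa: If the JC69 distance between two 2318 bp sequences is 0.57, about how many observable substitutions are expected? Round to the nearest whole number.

Invert JC69: p = (3/4)(1 − e^(−4d/3)) = 0.75 × (1 − e^(-0.76)) = 0.75 × (1 − 0.467666) = 0.399251.
Expected differing sites = pL ≈ 0.399251 × 2318 = 925.463818 ≈ 925.

925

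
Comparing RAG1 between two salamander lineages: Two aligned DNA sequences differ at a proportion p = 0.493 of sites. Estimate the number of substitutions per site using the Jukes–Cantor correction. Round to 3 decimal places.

d = −(3/4) ln(1 − 4p/3) = −0.75 ln(1 − 0.657333) = −0.75 ln(0.342667)
  = −0.75 × (-1.070996) = 0.803247 substitutions/site.

0.803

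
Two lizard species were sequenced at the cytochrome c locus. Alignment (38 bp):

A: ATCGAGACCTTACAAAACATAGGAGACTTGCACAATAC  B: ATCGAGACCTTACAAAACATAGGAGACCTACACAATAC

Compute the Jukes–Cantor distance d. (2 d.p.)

The sequences differ at 2 of 38 sites (28, 30), so p = 2/38 ≈ 0.052632.
d = −(3/4) ln(1 − 4p/3) = −0.75 ln(1 − 0.070176) = −0.75 ln(0.929824)
  = −0.75 × (-0.072760) = 0.054570 substitutions/site.

0.05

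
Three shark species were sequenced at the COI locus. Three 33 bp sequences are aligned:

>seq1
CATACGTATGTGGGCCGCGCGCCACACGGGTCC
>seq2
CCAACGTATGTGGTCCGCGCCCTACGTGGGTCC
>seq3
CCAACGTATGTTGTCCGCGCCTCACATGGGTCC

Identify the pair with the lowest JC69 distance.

seq1–seq2: 7/33 differ, p = 0.212, d = 0.249.
seq1–seq3: 7/33 differ, p = 0.212, d = 0.249.
seq2–seq3: 4/33 differ, p = 0.121, d = 0.132.
The smallest distance is between seq2 and seq3.

seq2 and seq3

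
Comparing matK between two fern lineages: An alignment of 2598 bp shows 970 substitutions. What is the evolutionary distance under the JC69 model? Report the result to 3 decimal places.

0.517

p = 970/2598 ≈ 0.373364.
d = −(3/4) ln(1 − 4p/3) = −0.75 ln(1 − 0.497819) = −0.75 ln(0.502181)
  = −0.75 × (-0.688795) = 0.516596 substitutions/site.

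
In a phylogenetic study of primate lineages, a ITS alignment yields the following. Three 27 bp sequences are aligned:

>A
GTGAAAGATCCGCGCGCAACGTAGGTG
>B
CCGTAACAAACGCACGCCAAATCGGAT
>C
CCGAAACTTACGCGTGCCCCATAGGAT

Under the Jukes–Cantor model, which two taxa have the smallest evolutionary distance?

B and C

A–B: 13/27 differ, p = 0.481, d = 0.770.
A–C: 11/27 differ, p = 0.407, d = 0.588.
B–C: 8/27 differ, p = 0.296, d = 0.377.
The smallest distance is between B and C.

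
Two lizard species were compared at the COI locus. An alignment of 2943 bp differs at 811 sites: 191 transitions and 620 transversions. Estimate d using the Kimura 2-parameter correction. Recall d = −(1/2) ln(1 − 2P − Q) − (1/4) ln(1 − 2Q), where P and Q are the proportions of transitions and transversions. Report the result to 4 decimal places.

0.3449

P = 191/2943 ≈ 0.0649 and Q = 620/2943 ≈ 0.210669.
Under the Kimura two-parameter model, d = −½ ln(1 − 2P − Q) − ¼ ln(1 − 2Q).
1 − 2P − Q = 0.659531, giving −½ ln(0.659531) = 0.208113.
1 − 2Q = 0.578662, giving −¼ ln(0.578662) = 0.136759.
d = 0.208113 + 0.136759 = 0.344872.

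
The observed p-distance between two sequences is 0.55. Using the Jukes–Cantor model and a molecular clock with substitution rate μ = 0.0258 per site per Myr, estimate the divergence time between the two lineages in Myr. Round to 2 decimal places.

19.21

d = −(3/4) ln(1 − 4p/3) = −0.75 ln(1 − 0.733333) = −0.75 ln(0.266667)
  = −0.75 × (-1.321755) = 0.991316 substitutions/site.
Under a molecular clock d = 2μt, so t = d/(2μ) = 0.991316 / (2 × 0.0258) = 19.21 Myr.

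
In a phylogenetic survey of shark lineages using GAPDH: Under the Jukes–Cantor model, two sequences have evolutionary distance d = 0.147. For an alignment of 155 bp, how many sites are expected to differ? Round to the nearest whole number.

Invert JC69: p = (3/4)(1 − e^(−4d/3)) = 0.75 × (1 − e^(-0.196)) = 0.75 × (1 − 0.822012) = 0.133491.
Expected differing sites = pL ≈ 0.133491 × 155 = 20.691105 ≈ 21.

21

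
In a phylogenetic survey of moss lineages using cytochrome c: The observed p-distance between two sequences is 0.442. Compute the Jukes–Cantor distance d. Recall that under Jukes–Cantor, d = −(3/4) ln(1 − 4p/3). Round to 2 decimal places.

d = −(3/4) ln(1 − 4p/3) = −0.75 ln(1 − 0.589333) = −0.75 ln(0.410667)
  = −0.75 × (-0.889973) = 0.667480 substitutions/site.

0.67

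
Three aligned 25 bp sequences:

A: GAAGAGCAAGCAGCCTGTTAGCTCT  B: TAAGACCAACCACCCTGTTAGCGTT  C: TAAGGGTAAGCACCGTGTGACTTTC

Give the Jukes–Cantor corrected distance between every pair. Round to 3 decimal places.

A–B: 6/25 sites differ → p = 0.24, d = −0.75 ln(1 − 0.32) = 0.289247 ≈ 0.289.
A–C: 10/25 sites differ → p = 0.4, d = −0.75 ln(1 − 0.533333) = 0.571605 ≈ 0.572.
B–C: 10/25 sites differ → p = 0.4, d = −0.75 ln(1 − 0.533333) = 0.571605 ≈ 0.572.

d(A,B) = 0.289, d(A,C) = 0.572, d(B,C) = 0.572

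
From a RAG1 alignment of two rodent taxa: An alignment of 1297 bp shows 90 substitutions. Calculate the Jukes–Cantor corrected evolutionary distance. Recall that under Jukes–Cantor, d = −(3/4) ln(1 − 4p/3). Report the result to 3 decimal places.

0.073

p = 90/1297 ≈ 0.069391.
d = −(3/4) ln(1 − 4p/3) = −0.75 ln(1 − 0.092521) = −0.75 ln(0.907479)
  = −0.75 × (-0.097085) = 0.072814 substitutions/site.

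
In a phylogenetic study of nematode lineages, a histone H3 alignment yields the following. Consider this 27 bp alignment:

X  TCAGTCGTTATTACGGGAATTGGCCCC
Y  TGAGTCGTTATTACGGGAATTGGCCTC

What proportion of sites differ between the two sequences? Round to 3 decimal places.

0.074

The sequences differ at 2 of 27 positions (sites 2, 26).
p = 2/27 = 0.074074… ≈ 0.074 (to 3 d.p.).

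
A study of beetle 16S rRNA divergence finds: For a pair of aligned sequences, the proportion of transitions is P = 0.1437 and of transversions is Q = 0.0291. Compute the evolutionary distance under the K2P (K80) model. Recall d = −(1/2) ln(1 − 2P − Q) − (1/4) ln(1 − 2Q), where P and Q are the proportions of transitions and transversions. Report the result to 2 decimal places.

Under the Kimura two-parameter model, d = −½ ln(1 − 2P − Q) − ¼ ln(1 − 2Q).
1 − 2P − Q = 0.6835, giving −½ ln(0.6835) = 0.190264.
1 − 2Q = 0.9418, giving −¼ ln(0.9418) = 0.014991.
d = 0.190264 + 0.014991 = 0.205255.

0.21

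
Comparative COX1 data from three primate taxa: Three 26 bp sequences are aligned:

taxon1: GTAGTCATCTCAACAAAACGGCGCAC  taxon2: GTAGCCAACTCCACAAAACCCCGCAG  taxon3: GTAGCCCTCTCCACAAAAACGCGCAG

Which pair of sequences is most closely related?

taxon1–taxon2: 6/26 differ, p = 0.231, d = 0.276.
taxon1–taxon3: 6/26 differ, p = 0.231, d = 0.276.
taxon2–taxon3: 4/26 differ, p = 0.154, d = 0.172.
The smallest distance is between taxon2 and taxon3.

taxon2 and taxon3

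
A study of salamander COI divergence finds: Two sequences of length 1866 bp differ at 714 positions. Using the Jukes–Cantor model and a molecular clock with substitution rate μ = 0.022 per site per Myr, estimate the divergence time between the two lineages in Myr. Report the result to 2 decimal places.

12.17

p = 714/1866 ≈ 0.382637.
d = −(3/4) ln(1 − 4p/3) = −0.75 ln(1 − 0.510183) = −0.75 ln(0.489817)
  = −0.75 × (-0.713723) = 0.535292 substitutions/site.
Under a molecular clock d = 2μt, so t = d/(2μ) = 0.535292 / (2 × 0.022) = 12.17 Myr.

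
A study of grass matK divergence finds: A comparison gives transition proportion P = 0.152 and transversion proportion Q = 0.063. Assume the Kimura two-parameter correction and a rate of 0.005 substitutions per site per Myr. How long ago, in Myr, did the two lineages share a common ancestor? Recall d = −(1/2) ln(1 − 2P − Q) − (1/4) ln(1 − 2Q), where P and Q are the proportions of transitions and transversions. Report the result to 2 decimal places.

Under the Kimura two-parameter model, d = −½ ln(1 − 2P − Q) − ¼ ln(1 − 2Q).
1 − 2P − Q = 0.633, giving −½ ln(0.633) = 0.228642.
1 − 2Q = 0.874, giving −¼ ln(0.874) = 0.033669.
d = 0.228642 + 0.033669 = 0.262311.
Under a molecular clock d = 2μt, so t = d/(2μ) = 0.262311 / (2 × 0.005) = 26.23 Myr.

26.23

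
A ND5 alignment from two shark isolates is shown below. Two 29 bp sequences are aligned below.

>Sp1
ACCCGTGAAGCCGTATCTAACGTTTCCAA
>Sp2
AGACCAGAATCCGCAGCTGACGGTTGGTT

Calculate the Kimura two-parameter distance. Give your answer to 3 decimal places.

0.719

Of 29 sites, 2 differences are transitions and 11 are transversions, so P = 2/29 ≈ 0.068966 and Q = 11/29 ≈ 0.37931.
Under the Kimura two-parameter model, d = −½ ln(1 − 2P − Q) − ¼ ln(1 − 2Q).
1 − 2P − Q = 0.482758, giving −½ ln(0.482758) = 0.364120.
1 − 2Q = 0.24138, giving −¼ ln(0.24138) = 0.355346.
d = 0.364120 + 0.355346 = 0.719466.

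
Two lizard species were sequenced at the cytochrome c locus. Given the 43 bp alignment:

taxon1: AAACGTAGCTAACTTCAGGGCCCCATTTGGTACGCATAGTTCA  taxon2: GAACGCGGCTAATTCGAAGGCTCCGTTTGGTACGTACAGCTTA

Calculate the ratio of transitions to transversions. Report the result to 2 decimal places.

Transitions are A↔G and C↔T; transversions are all other mismatches.
Transitions: 12. Transversions: 1.
R = 12/1 = 12.00.

12.00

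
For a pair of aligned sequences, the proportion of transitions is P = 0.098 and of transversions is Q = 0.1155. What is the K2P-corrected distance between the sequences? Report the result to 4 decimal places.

Under the Kimura two-parameter model, d = −½ ln(1 − 2P − Q) − ¼ ln(1 − 2Q).
1 − 2P − Q = 0.6885, giving −½ ln(0.6885) = 0.186620.
1 − 2Q = 0.769, giving −¼ ln(0.769) = 0.065666.
d = 0.186620 + 0.065666 = 0.252286.

0.2523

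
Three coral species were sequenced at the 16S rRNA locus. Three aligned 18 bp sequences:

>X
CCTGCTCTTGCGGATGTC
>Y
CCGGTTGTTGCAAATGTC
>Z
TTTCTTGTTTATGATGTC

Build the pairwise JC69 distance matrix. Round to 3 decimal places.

d(X,Y) = 0.347, d(X,Z) = 0.673, d(Y,Z) = 0.673

X–Y: 5/18 sites differ → p ≈ 0.277778, d = −0.75 ln(1 − 0.370371) = 0.346968 ≈ 0.347.
X–Z: 8/18 sites differ → p ≈ 0.444444, d = −0.75 ln(1 − 0.592592) = 0.673455 ≈ 0.673.
Y–Z: 8/18 sites differ → p ≈ 0.444444, d = −0.75 ln(1 − 0.592592) = 0.673455 ≈ 0.673.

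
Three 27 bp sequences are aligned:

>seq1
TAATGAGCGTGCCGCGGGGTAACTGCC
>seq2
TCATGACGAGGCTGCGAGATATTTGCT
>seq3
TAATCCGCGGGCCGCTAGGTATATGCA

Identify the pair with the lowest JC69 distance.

seq1 and seq3

seq1–seq2: 11/27 differ, p = 0.407, d = 0.588.
seq1–seq3: 8/27 differ, p = 0.296, d = 0.377.
seq2–seq3: 11/27 differ, p = 0.407, d = 0.588.
The smallest distance is between seq1 and seq3.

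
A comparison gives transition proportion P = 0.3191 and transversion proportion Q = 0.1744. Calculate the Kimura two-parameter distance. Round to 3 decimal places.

Under the Kimura two-parameter model, d = −½ ln(1 − 2P − Q) − ¼ ln(1 − 2Q).
1 − 2P − Q = 0.1874, giving −½ ln(0.1874) = 0.837255.
1 − 2Q = 0.6512, giving −¼ ln(0.6512) = 0.107235.
d = 0.837255 + 0.107235 = 0.944490.

0.944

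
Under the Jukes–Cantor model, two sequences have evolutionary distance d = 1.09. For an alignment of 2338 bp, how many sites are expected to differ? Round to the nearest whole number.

1344

Invert JC69: p = (3/4)(1 − e^(−4d/3)) = 0.75 × (1 − e^(-1.453333)) = 0.75 × (1 − 0.233790) = 0.574658.
Expected differing sites = pL ≈ 0.574658 × 2338 = 1343.550404 ≈ 1344.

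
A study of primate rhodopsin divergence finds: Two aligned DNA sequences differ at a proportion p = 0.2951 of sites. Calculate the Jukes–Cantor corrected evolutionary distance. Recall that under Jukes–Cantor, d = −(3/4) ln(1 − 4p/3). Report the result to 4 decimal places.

d = −(3/4) ln(1 − 4p/3) = −0.75 ln(1 − 0.393467) = −0.75 ln(0.606533)
  = −0.75 × (-0.499996) = 0.374997 substitutions/site.

0.3750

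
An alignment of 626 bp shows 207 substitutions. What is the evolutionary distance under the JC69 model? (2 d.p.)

0.44

p = 207/626 ≈ 0.330671.
d = −(3/4) ln(1 − 4p/3) = −0.75 ln(1 − 0.440895) = −0.75 ln(0.559105)
  = −0.75 × (-0.581418) = 0.436064 substitutions/site.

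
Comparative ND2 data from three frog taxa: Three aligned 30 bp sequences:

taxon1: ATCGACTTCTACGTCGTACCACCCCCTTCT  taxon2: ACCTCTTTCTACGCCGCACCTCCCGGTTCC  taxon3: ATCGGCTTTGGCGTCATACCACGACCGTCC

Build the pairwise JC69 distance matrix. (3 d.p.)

taxon1–taxon2: 10/30 sites differ → p ≈ 0.333333, d = −0.75 ln(1 − 0.444444) = 0.440839 ≈ 0.441.
taxon1–taxon3: 9/30 sites differ → p = 0.3, d = −0.75 ln(1 − 0.4) = 0.383119 ≈ 0.383.
taxon2–taxon3: 16/30 sites differ → p ≈ 0.533333, d = −0.75 ln(1 − 0.711111) = 0.931285 ≈ 0.931.

d(taxon1,taxon2) = 0.441, d(taxon1,taxon3) = 0.383, d(taxon2,taxon3) = 0.931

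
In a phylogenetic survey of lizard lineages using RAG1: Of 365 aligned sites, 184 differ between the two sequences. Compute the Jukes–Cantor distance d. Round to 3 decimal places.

0.836

p = 184/365 ≈ 0.50411.
d = −(3/4) ln(1 − 4p/3) = −0.75 ln(1 − 0.672147) = −0.75 ln(0.327853)
  = −0.75 × (-1.115190) = 0.836393 substitutions/site.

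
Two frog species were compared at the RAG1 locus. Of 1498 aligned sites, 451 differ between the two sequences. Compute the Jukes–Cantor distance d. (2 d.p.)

p = 451/1498 ≈ 0.301068.
d = −(3/4) ln(1 − 4p/3) = −0.75 ln(1 − 0.401424) = −0.75 ln(0.598576)
  = −0.75 × (-0.513202) = 0.384902 substitutions/site.

0.38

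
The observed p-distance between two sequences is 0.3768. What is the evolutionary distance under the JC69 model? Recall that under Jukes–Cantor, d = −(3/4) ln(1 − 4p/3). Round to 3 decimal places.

0.523

d = −(3/4) ln(1 − 4p/3) = −0.75 ln(1 − 0.5024) = −0.75 ln(0.4976)
  = −0.75 × (-0.697959) = 0.523469 substitutions/site.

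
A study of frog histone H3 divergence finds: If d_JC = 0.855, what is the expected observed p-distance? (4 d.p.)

p = (3/4)(1 − e^(−4d/3)) = 0.75 × (1 − e^(-1.14)) = 0.75 × (1 − 0.319819) = 0.510136.

0.5101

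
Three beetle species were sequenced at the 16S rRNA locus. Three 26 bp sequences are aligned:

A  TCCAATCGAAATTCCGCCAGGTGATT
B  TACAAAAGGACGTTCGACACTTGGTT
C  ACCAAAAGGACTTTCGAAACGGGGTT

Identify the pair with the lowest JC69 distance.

B and C

A–B: 11/26 differ, p = 0.423, d = 0.623.
A–C: 11/26 differ, p = 0.423, d = 0.623.
B–C: 6/26 differ, p = 0.231, d = 0.276.
The smallest distance is between B and C.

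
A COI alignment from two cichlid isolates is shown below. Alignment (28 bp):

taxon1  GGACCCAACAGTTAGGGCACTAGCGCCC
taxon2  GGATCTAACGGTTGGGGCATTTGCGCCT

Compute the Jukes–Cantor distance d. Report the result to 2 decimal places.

0.30

The sequences differ at 7 of 28 sites (4, 6, 10, 14, 20, 22, 28), so p = 7/28 = 0.25.
d = −(3/4) ln(1 − 4p/3) = −0.75 ln(1 − 0.333333) = −0.75 ln(0.666667)
  = −0.75 × (-0.405465) = 0.304099 substitutions/site.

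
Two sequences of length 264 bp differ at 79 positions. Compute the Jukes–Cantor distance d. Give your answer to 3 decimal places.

0.382

p = 79/264 ≈ 0.299242.
d = −(3/4) ln(1 − 4p/3) = −0.75 ln(1 − 0.398989) = −0.75 ln(0.601011)
  = −0.75 × (-0.509142) = 0.381857 substitutions/site.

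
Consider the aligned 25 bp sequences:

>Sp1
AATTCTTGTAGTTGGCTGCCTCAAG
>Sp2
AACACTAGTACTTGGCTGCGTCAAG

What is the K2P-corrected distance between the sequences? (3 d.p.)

Of 25 sites, 1 differences are transitions and 4 are transversions, so P = 1/25 = 0.04 and Q = 4/25 = 0.16.
Under the Kimura two-parameter model, d = −½ ln(1 − 2P − Q) − ¼ ln(1 − 2Q).
1 − 2P − Q = 0.76, giving −½ ln(0.76) = 0.137218.
1 − 2Q = 0.68, giving −¼ ln(0.68) = 0.096416.
d = 0.137218 + 0.096416 = 0.233634.

0.234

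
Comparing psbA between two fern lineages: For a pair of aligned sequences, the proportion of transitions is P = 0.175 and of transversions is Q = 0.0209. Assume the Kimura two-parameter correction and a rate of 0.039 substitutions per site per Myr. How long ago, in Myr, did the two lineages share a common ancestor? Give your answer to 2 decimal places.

3.11

Under the Kimura two-parameter model, d = −½ ln(1 − 2P − Q) − ¼ ln(1 − 2Q).
1 − 2P − Q = 0.6291, giving −½ ln(0.6291) = 0.231733.
1 − 2Q = 0.9582, giving −¼ ln(0.9582) = 0.010675.
d = 0.231733 + 0.010675 = 0.242408.
Under a molecular clock d = 2μt, so t = d/(2μ) = 0.242408 / (2 × 0.039) = 3.11 Myr.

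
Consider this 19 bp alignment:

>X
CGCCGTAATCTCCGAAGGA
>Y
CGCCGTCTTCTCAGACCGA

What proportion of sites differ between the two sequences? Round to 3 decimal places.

0.263

The sequences differ at 5 of 19 positions (sites 7, 8, 13, 16, 17).
p = 5/19 = 0.263157… ≈ 0.263 (to 3 d.p.).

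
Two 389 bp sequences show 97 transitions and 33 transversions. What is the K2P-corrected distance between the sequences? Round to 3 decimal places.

0.484

P = 97/389 ≈ 0.249357 and Q = 33/389 ≈ 0.084833.
Under the Kimura two-parameter model, d = −½ ln(1 − 2P − Q) − ¼ ln(1 − 2Q).
1 − 2P − Q = 0.416453, giving −½ ln(0.416453) = 0.437991.
1 − 2Q = 0.830334, giving −¼ ln(0.830334) = 0.046482.
d = 0.437991 + 0.046482 = 0.484473.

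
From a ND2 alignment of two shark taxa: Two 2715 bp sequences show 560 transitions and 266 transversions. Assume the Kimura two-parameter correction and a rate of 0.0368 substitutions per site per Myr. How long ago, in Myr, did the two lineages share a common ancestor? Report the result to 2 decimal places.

5.59

P = 560/2715 ≈ 0.206262 and Q = 266/2715 ≈ 0.097974.
Under the Kimura two-parameter model, d = −½ ln(1 − 2P − Q) − ¼ ln(1 − 2Q).
1 − 2P − Q = 0.489502, giving −½ ln(0.489502) = 0.357183.
1 − 2Q = 0.804052, giving −¼ ln(0.804052) = 0.054523.
d = 0.357183 + 0.054523 = 0.411706.
Under a molecular clock d = 2μt, so t = d/(2μ) = 0.411706 / (2 × 0.0368) = 5.59 Myr.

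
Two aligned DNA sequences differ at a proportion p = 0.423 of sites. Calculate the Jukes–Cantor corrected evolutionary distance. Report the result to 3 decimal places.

d = −(3/4) ln(1 − 4p/3) = −0.75 ln(1 − 0.564) = −0.75 ln(0.436)
  = −0.75 × (-0.830113) = 0.622585 substitutions/site.

0.623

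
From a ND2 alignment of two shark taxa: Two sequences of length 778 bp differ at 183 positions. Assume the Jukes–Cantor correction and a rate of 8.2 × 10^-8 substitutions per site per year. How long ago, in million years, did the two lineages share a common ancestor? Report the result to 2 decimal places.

p = 183/778 ≈ 0.235219.
d = −(3/4) ln(1 − 4p/3) = −0.75 ln(1 − 0.313625) = −0.75 ln(0.686375)
  = −0.75 × (-0.376331) = 0.282248 substitutions/site.
Under a molecular clock d = 2μt, so t = d/(2μ) = 0.282248 / (2 × 8.2 × 10^-8) = 1.72 million years.

1.72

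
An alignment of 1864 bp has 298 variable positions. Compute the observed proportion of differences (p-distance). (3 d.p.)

0.160

p = 298/1864 = 0.159871… ≈ 0.160 (to 3 d.p.).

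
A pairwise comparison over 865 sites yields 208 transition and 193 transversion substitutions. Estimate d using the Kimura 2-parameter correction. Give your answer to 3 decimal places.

P = 208/865 ≈ 0.240462 and Q = 193/865 ≈ 0.223121.
Under the Kimura two-parameter model, d = −½ ln(1 − 2P − Q) − ¼ ln(1 − 2Q).
1 − 2P − Q = 0.295955, giving −½ ln(0.295955) = 0.608774.
1 − 2Q = 0.553758, giving −¼ ln(0.553758) = 0.147757.
d = 0.608774 + 0.147757 = 0.756531.

0.757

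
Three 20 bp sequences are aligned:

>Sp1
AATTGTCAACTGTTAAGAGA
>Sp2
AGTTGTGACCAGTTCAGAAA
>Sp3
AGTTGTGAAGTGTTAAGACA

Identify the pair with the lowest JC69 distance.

Sp1–Sp2: 6/20 differ, p = 0.300, d = 0.383.
Sp1–Sp3: 4/20 differ, p = 0.200, d = 0.233.
Sp2–Sp3: 5/20 differ, p = 0.250, d = 0.304.
The smallest distance is between Sp1 and Sp3.

Sp1 and Sp3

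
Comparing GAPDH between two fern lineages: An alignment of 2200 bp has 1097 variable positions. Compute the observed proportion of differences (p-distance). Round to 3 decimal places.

0.499

p = 1097/2200 = 0.498636… ≈ 0.499 (to 3 d.p.).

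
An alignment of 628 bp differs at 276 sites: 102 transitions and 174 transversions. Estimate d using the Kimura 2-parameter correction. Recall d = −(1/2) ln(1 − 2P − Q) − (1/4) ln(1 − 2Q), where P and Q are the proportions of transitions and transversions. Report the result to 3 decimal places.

0.662

P = 102/628 ≈ 0.16242 and Q = 174/628 ≈ 0.27707.
Under the Kimura two-parameter model, d = −½ ln(1 − 2P − Q) − ¼ ln(1 − 2Q).
1 − 2P − Q = 0.39809, giving −½ ln(0.39809) = 0.460539.
1 − 2Q = 0.44586, giving −¼ ln(0.44586) = 0.201938.
d = 0.460539 + 0.201938 = 0.662477.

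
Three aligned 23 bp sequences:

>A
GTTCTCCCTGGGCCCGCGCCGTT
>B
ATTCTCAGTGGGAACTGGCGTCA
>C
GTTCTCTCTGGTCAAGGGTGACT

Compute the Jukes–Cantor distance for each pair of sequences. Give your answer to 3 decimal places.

A–B: 11/23 sites differ → p ≈ 0.478261, d = −0.75 ln(1 − 0.637681) = 0.761423 ≈ 0.761.
A–C: 9/23 sites differ → p ≈ 0.391304, d = −0.75 ln(1 − 0.521739) = 0.553199 ≈ 0.553.
B–C: 10/23 sites differ → p ≈ 0.434783, d = −0.75 ln(1 − 0.579711) = 0.650110 ≈ 0.650.

d(A,B) = 0.761, d(A,C) = 0.553, d(B,C) = 0.650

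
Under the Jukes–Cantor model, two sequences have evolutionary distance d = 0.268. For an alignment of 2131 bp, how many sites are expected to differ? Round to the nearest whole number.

480

Invert JC69: p = (3/4)(1 − e^(−4d/3)) = 0.75 × (1 − e^(-0.357333)) = 0.75 × (1 − 0.699540) = 0.225345.
Expected differing sites = pL ≈ 0.225345 × 2131 = 480.210195 ≈ 480.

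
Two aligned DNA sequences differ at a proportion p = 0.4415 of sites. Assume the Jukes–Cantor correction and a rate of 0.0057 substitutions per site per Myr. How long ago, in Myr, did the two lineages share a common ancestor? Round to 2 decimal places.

58.44

d = −(3/4) ln(1 − 4p/3) = −0.75 ln(1 − 0.588667) = −0.75 ln(0.411333)
  = −0.75 × (-0.888352) = 0.666264 substitutions/site.
Under a molecular clock d = 2μt, so t = d/(2μ) = 0.666264 / (2 × 0.0057) = 58.44 Myr.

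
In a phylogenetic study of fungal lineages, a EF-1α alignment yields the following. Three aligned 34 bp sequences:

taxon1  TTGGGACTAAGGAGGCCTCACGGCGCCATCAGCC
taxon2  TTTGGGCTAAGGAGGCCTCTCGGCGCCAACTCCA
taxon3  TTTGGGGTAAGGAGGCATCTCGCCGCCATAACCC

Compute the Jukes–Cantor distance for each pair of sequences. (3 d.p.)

taxon1–taxon2: 7/34 sites differ → p ≈ 0.205882, d = −0.75 ln(1 − 0.274509) = 0.240680 ≈ 0.241.
taxon1–taxon3: 8/34 sites differ → p ≈ 0.235294, d = −0.75 ln(1 − 0.313725) = 0.282358 ≈ 0.282.
taxon2–taxon3: 7/34 sites differ → p ≈ 0.205882, d = −0.75 ln(1 − 0.274509) = 0.240680 ≈ 0.241.

d(taxon1,taxon2) = 0.241, d(taxon1,taxon3) = 0.282, d(taxon2,taxon3) = 0.241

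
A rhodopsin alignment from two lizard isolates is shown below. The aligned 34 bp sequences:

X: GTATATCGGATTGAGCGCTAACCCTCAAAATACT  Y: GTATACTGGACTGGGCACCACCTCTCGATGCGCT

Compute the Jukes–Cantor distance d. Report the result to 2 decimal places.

The sequences differ at 13 of 34 sites, so p = 13/34 ≈ 0.382353.
d = −(3/4) ln(1 − 4p/3) = −0.75 ln(1 − 0.509804) = −0.75 ln(0.490196)
  = −0.75 × (-0.712950) = 0.534713 substitutions/site.

0.53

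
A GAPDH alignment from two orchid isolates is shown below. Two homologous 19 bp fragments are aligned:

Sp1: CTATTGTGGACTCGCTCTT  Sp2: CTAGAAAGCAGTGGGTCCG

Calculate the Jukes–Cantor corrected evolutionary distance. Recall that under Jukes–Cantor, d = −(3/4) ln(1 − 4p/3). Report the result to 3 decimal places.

The sequences differ at 10 of 19 sites (4, 5, 6, 7, 9, 11, 13, 15, 18, 19), so p = 10/19 ≈ 0.526316.
d = −(3/4) ln(1 − 4p/3) = −0.75 ln(1 − 0.701755) = −0.75 ln(0.298245)
  = −0.75 × (-1.209840) = 0.907380 substitutions/site.

0.907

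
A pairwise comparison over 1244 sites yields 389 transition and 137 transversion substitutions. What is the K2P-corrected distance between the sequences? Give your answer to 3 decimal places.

P = 389/1244 ≈ 0.312701 and Q = 137/1244 ≈ 0.110129.
Under the Kimura two-parameter model, d = −½ ln(1 − 2P − Q) − ¼ ln(1 − 2Q).
1 − 2P − Q = 0.264469, giving −½ ln(0.264469) = 0.665016.
1 − 2Q = 0.779742, giving −¼ ln(0.779742) = 0.062198.
d = 0.665016 + 0.062198 = 0.727214.

0.727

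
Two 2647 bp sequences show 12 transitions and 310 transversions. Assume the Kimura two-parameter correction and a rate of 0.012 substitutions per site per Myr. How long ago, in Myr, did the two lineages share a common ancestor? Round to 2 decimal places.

P = 12/2647 ≈ 0.004533 and Q = 310/2647 ≈ 0.117114.
Under the Kimura two-parameter model, d = −½ ln(1 − 2P − Q) − ¼ ln(1 − 2Q).
1 − 2P − Q = 0.87382, giving −½ ln(0.87382) = 0.067440.
1 − 2Q = 0.765772, giving −¼ ln(0.765772) = 0.066718.
d = 0.067440 + 0.066718 = 0.134158.
Under a molecular clock d = 2μt, so t = d/(2μ) = 0.134158 / (2 × 0.012) = 5.59 Myr.

5.59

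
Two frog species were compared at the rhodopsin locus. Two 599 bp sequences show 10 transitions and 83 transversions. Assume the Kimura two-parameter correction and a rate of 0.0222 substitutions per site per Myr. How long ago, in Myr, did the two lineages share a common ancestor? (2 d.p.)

P = 10/599 ≈ 0.016694 and Q = 83/599 ≈ 0.138564.
Under the Kimura two-parameter model, d = −½ ln(1 − 2P − Q) − ¼ ln(1 − 2Q).
1 − 2P − Q = 0.828048, giving −½ ln(0.828048) = 0.094342.
1 − 2Q = 0.722872, giving −¼ ln(0.722872) = 0.081131.
d = 0.094342 + 0.081131 = 0.175473.
Under a molecular clock d = 2μt, so t = d/(2μ) = 0.175473 / (2 × 0.0222) = 3.95 Myr.

3.95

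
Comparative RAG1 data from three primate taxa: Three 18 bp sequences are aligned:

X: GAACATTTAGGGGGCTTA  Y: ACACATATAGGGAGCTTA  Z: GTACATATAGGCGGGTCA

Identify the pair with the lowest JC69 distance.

X–Y: 4/18 differ, p = 0.222, d = 0.264.
X–Z: 5/18 differ, p = 0.278, d = 0.347.
Y–Z: 6/18 differ, p = 0.333, d = 0.441.
The smallest distance is between X and Y.

X and Y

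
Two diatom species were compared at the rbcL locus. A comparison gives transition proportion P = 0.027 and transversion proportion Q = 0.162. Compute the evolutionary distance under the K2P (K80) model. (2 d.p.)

0.22

Under the Kimura two-parameter model, d = −½ ln(1 − 2P − Q) − ¼ ln(1 − 2Q).
1 − 2P − Q = 0.784, giving −½ ln(0.784) = 0.121673.
1 − 2Q = 0.676, giving −¼ ln(0.676) = 0.097891.
d = 0.121673 + 0.097891 = 0.219564.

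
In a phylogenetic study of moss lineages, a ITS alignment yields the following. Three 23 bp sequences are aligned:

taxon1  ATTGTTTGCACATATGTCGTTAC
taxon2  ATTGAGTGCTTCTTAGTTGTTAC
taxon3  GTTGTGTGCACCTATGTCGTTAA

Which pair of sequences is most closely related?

taxon1 and taxon3

taxon1–taxon2: 8/23 differ, p = 0.348, d = 0.467.
taxon1–taxon3: 4/23 differ, p = 0.174, d = 0.198.
taxon2–taxon3: 8/23 differ, p = 0.348, d = 0.467.
The smallest distance is between taxon1 and taxon3.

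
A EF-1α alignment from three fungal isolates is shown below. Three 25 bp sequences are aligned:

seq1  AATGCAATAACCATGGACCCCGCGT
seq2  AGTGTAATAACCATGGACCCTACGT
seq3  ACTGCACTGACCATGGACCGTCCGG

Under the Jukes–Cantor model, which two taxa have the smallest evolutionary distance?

seq1 and seq2

seq1–seq2: 4/25 differ, p = 0.160, d = 0.180.
seq1–seq3: 7/25 differ, p = 0.280, d = 0.351.
seq2–seq3: 7/25 differ, p = 0.280, d = 0.351.
The smallest distance is between seq1 and seq2.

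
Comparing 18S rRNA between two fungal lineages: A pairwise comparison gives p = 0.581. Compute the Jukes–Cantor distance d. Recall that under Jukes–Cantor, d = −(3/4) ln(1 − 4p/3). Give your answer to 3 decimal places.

1.118

d = −(3/4) ln(1 − 4p/3) = −0.75 ln(1 − 0.774667) = −0.75 ln(0.225333)
  = −0.75 × (-1.490176) = 1.117632 substitutions/site.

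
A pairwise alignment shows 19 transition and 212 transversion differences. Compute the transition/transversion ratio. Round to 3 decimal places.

0.090

R = 19/212 = 0.089622… ≈ 0.090 (to 3 d.p.).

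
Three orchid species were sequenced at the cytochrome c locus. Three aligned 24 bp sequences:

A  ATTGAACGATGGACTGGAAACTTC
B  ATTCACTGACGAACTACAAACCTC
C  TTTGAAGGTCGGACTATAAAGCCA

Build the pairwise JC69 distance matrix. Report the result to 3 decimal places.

d(A,B) = 0.441, d(A,C) = 0.608, d(B,C) = 0.608

A–B: 8/24 sites differ → p ≈ 0.333333, d = −0.75 ln(1 − 0.444444) = 0.440839 ≈ 0.441.
A–C: 10/24 sites differ → p ≈ 0.416667, d = −0.75 ln(1 − 0.555556) = 0.608198 ≈ 0.608.
B–C: 10/24 sites differ → p ≈ 0.416667, d = −0.75 ln(1 − 0.555556) = 0.608198 ≈ 0.608.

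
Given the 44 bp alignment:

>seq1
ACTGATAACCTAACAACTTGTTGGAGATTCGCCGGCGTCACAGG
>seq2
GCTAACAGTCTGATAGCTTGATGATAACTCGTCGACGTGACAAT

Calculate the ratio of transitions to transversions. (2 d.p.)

3.50

Transitions are A↔G and C↔T; transversions are all other mismatches.
Transitions: 14. Transversions: 4.
R = 14/4 = 3.50.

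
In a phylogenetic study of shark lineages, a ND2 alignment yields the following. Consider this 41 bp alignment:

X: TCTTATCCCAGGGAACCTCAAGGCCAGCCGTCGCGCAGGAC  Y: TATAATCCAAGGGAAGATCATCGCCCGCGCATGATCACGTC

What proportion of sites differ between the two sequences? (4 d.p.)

The sequences differ at 16 of 41 positions.
p = 16/41 = 0.390243… ≈ 0.3902 (to 4 d.p.).

0.3902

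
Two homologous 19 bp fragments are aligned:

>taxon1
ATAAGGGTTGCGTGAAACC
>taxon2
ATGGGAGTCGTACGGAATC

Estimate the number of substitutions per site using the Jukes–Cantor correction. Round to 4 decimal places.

The sequences differ at 9 of 19 sites (3, 4, 6, 9, 11, 12, 13, 15, 18), so p = 9/19 ≈ 0.473684.
d = −(3/4) ln(1 − 4p/3) = −0.75 ln(1 − 0.631579) = −0.75 ln(0.368421)
  = −0.75 × (-0.998529) = 0.748897 substitutions/site.

0.7489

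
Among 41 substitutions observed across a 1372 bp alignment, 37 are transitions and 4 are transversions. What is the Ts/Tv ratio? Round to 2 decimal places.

R = 37/4 = 9.25.

9.25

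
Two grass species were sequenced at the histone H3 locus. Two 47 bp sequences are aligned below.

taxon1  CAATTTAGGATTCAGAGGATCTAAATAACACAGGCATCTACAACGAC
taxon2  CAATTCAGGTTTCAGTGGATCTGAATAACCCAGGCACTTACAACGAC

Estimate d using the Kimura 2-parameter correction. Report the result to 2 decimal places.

0.17

Of 47 sites, 4 differences are transitions and 3 are transversions, so P = 4/47 ≈ 0.085106 and Q = 3/47 ≈ 0.06383.
Under the Kimura two-parameter model, d = −½ ln(1 − 2P − Q) − ¼ ln(1 − 2Q).
1 − 2P − Q = 0.765958, giving −½ ln(0.765958) = 0.133314.
1 − 2Q = 0.87234, giving −¼ ln(0.87234) = 0.034144.
d = 0.133314 + 0.034144 = 0.167458.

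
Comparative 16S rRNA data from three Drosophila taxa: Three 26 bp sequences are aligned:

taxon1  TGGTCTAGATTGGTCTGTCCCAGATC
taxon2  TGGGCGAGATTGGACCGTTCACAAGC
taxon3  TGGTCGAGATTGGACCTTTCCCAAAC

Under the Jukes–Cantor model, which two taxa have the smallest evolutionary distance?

taxon2 and taxon3

taxon1–taxon2: 9/26 differ, p = 0.346, d = 0.464.
taxon1–taxon3: 8/26 differ, p = 0.308, d = 0.396.
taxon2–taxon3: 4/26 differ, p = 0.154, d = 0.172.
The smallest distance is between taxon2 and taxon3.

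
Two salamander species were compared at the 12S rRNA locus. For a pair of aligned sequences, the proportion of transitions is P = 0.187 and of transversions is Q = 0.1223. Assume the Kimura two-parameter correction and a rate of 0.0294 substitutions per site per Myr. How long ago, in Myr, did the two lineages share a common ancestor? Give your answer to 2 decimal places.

7.02

Under the Kimura two-parameter model, d = −½ ln(1 − 2P − Q) − ¼ ln(1 − 2Q).
1 − 2P − Q = 0.5037, giving −½ ln(0.5037) = 0.342887.
1 − 2Q = 0.7554, giving −¼ ln(0.7554) = 0.070127.
d = 0.342887 + 0.070127 = 0.413014.
Under a molecular clock d = 2μt, so t = d/(2μ) = 0.413014 / (2 × 0.0294) = 7.02 Myr.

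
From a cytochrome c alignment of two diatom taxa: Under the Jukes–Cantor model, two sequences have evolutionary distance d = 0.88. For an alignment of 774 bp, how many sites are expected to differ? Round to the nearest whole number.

Invert JC69: p = (3/4)(1 − e^(−4d/3)) = 0.75 × (1 − e^(-1.173333)) = 0.75 × (1 − 0.309334) = 0.518000.
Expected differing sites = pL ≈ 0.518000 × 774 = 400.932 ≈ 401.

401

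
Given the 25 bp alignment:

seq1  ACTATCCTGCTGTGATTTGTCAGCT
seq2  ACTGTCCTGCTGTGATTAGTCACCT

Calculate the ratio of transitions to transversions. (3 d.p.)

0.500

Transitions are A↔G and C↔T; transversions are all other mismatches.
Transitions: 1. Transversions: 2.
R = 1/2 = 0.500.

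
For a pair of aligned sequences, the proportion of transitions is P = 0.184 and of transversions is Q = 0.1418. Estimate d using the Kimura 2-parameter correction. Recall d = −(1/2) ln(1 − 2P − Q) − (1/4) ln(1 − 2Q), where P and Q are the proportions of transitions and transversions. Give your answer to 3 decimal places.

0.440

Under the Kimura two-parameter model, d = −½ ln(1 − 2P − Q) − ¼ ln(1 − 2Q).
1 − 2P − Q = 0.4902, giving −½ ln(0.4902) = 0.356471.
1 − 2Q = 0.7164, giving −¼ ln(0.7164) = 0.083379.
d = 0.356471 + 0.083379 = 0.439850.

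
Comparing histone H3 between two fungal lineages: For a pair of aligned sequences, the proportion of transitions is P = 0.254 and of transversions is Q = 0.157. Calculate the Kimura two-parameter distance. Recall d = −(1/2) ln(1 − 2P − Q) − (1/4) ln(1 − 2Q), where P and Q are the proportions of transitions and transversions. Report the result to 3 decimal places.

0.641

Under the Kimura two-parameter model, d = −½ ln(1 − 2P − Q) − ¼ ln(1 − 2Q).
1 − 2P − Q = 0.335, giving −½ ln(0.335) = 0.546812.
1 − 2Q = 0.686, giving −¼ ln(0.686) = 0.094219.
d = 0.546812 + 0.094219 = 0.641031.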